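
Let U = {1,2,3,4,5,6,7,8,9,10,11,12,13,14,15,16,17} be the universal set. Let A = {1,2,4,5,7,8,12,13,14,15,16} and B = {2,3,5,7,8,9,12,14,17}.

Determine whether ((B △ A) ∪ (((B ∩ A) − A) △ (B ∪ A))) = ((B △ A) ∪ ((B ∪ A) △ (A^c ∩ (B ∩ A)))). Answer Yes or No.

B △ A = {1,3,4,9,13,15,16,17}
B ∩ A = {2,5,7,8,12,14}
(B ∩ A) − A = {}
B ∪ A = {1,2,3,4,5,7,8,9,12,13,14,15,16,17}
((B ∩ A) − A) △ (B ∪ A) = {1,2,3,4,5,7,8,9,12,13,14,15,16,17}
(B △ A) ∪ (((B ∩ A) − A) △ (B ∪ A)) = {1,2,3,4,5,7,8,9,12,13,14,15,16,17}
A^c = {3,6,9,10,11,17}
A^c ∩ (B ∩ A) = {}
(B ∪ A) △ (A^c ∩ (B ∩ A)) = {1,2,3,4,5,7,8,9,12,13,14,15,16,17}
(B △ A) ∪ ((B ∪ A) △ (A^c ∩ (B ∩ A))) = {1,2,3,4,5,7,8,9,12,13,14,15,16,17}
Both equal {1,2,3,4,5,7,8,9,12,13,14,15,16,17}, so (B △ A) ∪ (((B ∩ A) − A) △ (B ∪ A)) = (B △ A) ∪ ((B ∪ A) △ (A^c ∩ (B ∩ A))).

Yes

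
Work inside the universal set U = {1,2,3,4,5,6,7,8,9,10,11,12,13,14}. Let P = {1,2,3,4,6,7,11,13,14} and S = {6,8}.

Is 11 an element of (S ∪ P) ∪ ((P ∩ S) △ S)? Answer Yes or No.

Yes

11 ∉ S and 11 ∈ P, so 11 ∈ S ∪ P
11 ∈ P and 11 ∉ S, so 11 ∉ P ∩ S
11 ∉ (P ∩ S) and 11 ∉ S, so 11 ∉ (P ∩ S) △ S
11 ∈ (S ∪ P) and 11 ∉ ((P ∩ S) △ S), so 11 ∈ (S ∪ P) ∪ ((P ∩ S) △ S)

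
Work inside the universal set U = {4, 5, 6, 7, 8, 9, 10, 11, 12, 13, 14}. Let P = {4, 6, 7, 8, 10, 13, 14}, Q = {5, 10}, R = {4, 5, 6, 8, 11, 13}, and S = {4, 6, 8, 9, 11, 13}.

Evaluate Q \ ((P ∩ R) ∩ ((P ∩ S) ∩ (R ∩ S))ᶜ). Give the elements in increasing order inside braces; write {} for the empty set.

{5, 10}

P ∩ R = {4, 6, 8, 13}
P ∩ S = {4, 6, 8, 13}
R ∩ S = {4, 6, 8, 11, 13}
(P ∩ S) ∩ (R ∩ S) = {4, 6, 8, 13}
((P ∩ S) ∩ (R ∩ S))ᶜ = {5, 7, 9, 10, 11, 12, 14}
(P ∩ R) ∩ ((P ∩ S) ∩ (R ∩ S))ᶜ = {}
Q \ ((P ∩ R) ∩ ((P ∩ S) ∩ (R ∩ S))ᶜ) = {5, 10}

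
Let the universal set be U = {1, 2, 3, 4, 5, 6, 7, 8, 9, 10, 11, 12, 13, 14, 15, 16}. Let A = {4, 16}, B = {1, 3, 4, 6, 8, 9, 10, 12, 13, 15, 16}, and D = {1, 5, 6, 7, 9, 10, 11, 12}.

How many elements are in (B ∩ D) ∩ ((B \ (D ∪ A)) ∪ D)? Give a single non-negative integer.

B ∩ D = {1, 6, 9, 10, 12}
D ∪ A = {1, 4, 5, 6, 7, 9, 10, 11, 12, 16}
B \ (D ∪ A) = {3, 8, 13, 15}
(B \ (D ∪ A)) ∪ D = {1, 3, 5, 6, 7, 8, 9, 10, 11, 12, 13, 15}
(B ∩ D) ∩ ((B \ (D ∪ A)) ∪ D) = {1, 6, 9, 10, 12}
|(B ∩ D) ∩ ((B \ (D ∪ A)) ∪ D)| = 5

5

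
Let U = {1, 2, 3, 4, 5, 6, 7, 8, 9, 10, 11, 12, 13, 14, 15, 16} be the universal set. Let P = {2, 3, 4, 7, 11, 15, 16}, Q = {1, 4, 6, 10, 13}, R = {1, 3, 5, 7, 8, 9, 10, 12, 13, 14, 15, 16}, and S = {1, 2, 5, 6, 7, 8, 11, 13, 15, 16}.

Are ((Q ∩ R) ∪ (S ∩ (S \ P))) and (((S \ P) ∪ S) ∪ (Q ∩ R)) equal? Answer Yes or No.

Q ∩ R = {1, 10, 13}
S \ P = {1, 5, 6, 8, 13}
S ∩ (S \ P) = {1, 5, 6, 8, 13}
(Q ∩ R) ∪ (S ∩ (S \ P)) = {1, 5, 6, 8, 10, 13}
(S \ P) ∪ S = {1, 2, 5, 6, 7, 8, 11, 13, 15, 16}
((S \ P) ∪ S) ∪ (Q ∩ R) = {1, 2, 5, 6, 7, 8, 10, 11, 13, 15, 16}
2 ∈ ((S \ P) ∪ S) ∪ (Q ∩ R) but 2 ∉ (Q ∩ R) ∪ (S ∩ (S \ P)), so they differ.

No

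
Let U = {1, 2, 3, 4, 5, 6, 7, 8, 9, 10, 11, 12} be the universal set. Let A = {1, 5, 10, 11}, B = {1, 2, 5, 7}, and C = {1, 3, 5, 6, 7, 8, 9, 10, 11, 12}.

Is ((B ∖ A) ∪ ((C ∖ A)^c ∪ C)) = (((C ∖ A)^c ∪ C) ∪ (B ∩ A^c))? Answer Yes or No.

Yes

B ∖ A = {2, 7}
C ∖ A = {3, 6, 7, 8, 9, 12}
(C ∖ A)^c = {1, 2, 4, 5, 10, 11}
(C ∖ A)^c ∪ C = {1, 2, 3, 4, 5, 6, 7, 8, 9, 10, 11, 12}
(B ∖ A) ∪ ((C ∖ A)^c ∪ C) = {1, 2, 3, 4, 5, 6, 7, 8, 9, 10, 11, 12}
A^c = {2, 3, 4, 6, 7, 8, 9, 12}
B ∩ A^c = {2, 7}
((C ∖ A)^c ∪ C) ∪ (B ∩ A^c) = {1, 2, 3, 4, 5, 6, 7, 8, 9, 10, 11, 12}
Both equal {1, 2, 3, 4, 5, 6, 7, 8, 9, 10, 11, 12}, so (B ∖ A) ∪ ((C ∖ A)^c ∪ C) = ((C ∖ A)^c ∪ C) ∪ (B ∩ A^c).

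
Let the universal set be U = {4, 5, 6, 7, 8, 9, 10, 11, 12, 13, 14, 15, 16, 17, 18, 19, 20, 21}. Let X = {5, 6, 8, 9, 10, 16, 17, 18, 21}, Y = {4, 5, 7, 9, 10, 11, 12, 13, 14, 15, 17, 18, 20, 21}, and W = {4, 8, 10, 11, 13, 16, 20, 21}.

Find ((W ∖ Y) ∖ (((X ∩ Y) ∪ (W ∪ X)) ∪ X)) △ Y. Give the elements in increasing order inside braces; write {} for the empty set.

{4, 5, 7, 9, 10, 11, 12, 13, 14, 15, 17, 18, 20, 21}

W ∖ Y = {8, 16}
X ∩ Y = {5, 9, 10, 17, 18, 21}
W ∪ X = {4, 5, 6, 8, 9, 10, 11, 13, 16, 17, 18, 20, 21}
(X ∩ Y) ∪ (W ∪ X) = {4, 5, 6, 8, 9, 10, 11, 13, 16, 17, 18, 20, 21}
((X ∩ Y) ∪ (W ∪ X)) ∪ X = {4, 5, 6, 8, 9, 10, 11, 13, 16, 17, 18, 20, 21}
(W ∖ Y) ∖ (((X ∩ Y) ∪ (W ∪ X)) ∪ X) = {}
((W ∖ Y) ∖ (((X ∩ Y) ∪ (W ∪ X)) ∪ X)) △ Y = {4, 5, 7, 9, 10, 11, 12, 13, 14, 15, 17, 18, 20, 21}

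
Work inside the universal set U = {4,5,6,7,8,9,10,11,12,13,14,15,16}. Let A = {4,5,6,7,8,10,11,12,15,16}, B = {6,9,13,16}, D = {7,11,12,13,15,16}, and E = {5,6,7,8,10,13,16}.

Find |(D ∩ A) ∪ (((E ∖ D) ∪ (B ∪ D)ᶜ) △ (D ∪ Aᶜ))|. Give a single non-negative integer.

12

D ∩ A = {7,11,12,15,16}
E ∖ D = {5,6,8,10}
B ∪ D = {6,7,9,11,12,13,15,16}
(B ∪ D)ᶜ = {4,5,8,10,14}
(E ∖ D) ∪ (B ∪ D)ᶜ = {4,5,6,8,10,14}
Aᶜ = {9,13,14}
D ∪ Aᶜ = {7,9,11,12,13,14,15,16}
((E ∖ D) ∪ (B ∪ D)ᶜ) △ (D ∪ Aᶜ) = {4,5,6,7,8,9,10,11,12,13,15,16}
(D ∩ A) ∪ (((E ∖ D) ∪ (B ∪ D)ᶜ) △ (D ∪ Aᶜ)) = {4,5,6,7,8,9,10,11,12,13,15,16}
|(D ∩ A) ∪ (((E ∖ D) ∪ (B ∪ D)ᶜ) △ (D ∪ Aᶜ))| = 12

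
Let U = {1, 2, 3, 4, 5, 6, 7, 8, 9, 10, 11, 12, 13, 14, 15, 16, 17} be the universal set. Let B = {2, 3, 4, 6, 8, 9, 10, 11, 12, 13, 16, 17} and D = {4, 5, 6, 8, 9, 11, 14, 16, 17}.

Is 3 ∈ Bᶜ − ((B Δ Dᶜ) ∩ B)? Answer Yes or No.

No

3 ∈ B, so 3 ∉ Bᶜ
3 ∉ D, so 3 ∈ Dᶜ
3 ∈ B and 3 ∈ Dᶜ, so 3 ∉ B Δ Dᶜ
3 ∉ (B Δ Dᶜ) and 3 ∈ B, so 3 ∉ (B Δ Dᶜ) ∩ B
3 ∉ Bᶜ and 3 ∉ ((B Δ Dᶜ) ∩ B), so 3 ∉ Bᶜ − ((B Δ Dᶜ) ∩ B)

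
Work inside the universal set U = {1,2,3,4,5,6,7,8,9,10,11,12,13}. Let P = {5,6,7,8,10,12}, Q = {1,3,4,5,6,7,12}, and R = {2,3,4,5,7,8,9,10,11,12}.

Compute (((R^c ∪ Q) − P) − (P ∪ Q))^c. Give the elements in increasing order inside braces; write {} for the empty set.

R^c = {1,6,13}
R^c ∪ Q = {1,3,4,5,6,7,12,13}
(R^c ∪ Q) − P = {1,3,4,13}
P ∪ Q = {1,3,4,5,6,7,8,10,12}
((R^c ∪ Q) − P) − (P ∪ Q) = {13}
(((R^c ∪ Q) − P) − (P ∪ Q))^c = {1,2,3,4,5,6,7,8,9,10,11,12}

{1,2,3,4,5,6,7,8,9,10,11,12}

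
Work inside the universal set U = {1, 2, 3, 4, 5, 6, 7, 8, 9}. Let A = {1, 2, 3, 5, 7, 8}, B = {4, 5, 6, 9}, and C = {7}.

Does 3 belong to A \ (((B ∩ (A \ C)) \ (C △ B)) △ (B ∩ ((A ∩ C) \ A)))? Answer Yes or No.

3 ∈ A and 3 ∉ C, so 3 ∈ A \ C
3 ∉ B and 3 ∈ (A \ C), so 3 ∉ B ∩ (A \ C)
3 ∉ C and 3 ∉ B, so 3 ∉ C △ B
3 ∉ (B ∩ (A \ C)) and 3 ∉ (C △ B), so 3 ∉ (B ∩ (A \ C)) \ (C △ B)
3 ∈ A and 3 ∉ C, so 3 ∉ A ∩ C
3 ∉ (A ∩ C) and 3 ∈ A, so 3 ∉ (A ∩ C) \ A
3 ∉ B and 3 ∉ ((A ∩ C) \ A), so 3 ∉ B ∩ ((A ∩ C) \ A)
3 ∉ ((B ∩ (A \ C)) \ (C △ B)) and 3 ∉ (B ∩ ((A ∩ C) \ A)), so 3 ∉ ((B ∩ (A \ C)) \ (C △ B)) △ (B ∩ ((A ∩ C) \ A))
3 ∈ A and 3 ∉ (((B ∩ (A \ C)) \ (C △ B)) △ (B ∩ ((A ∩ C) \ A))), so 3 ∈ A \ (((B ∩ (A \ C)) \ (C △ B)) △ (B ∩ ((A ∩ C) \ A)))

Yes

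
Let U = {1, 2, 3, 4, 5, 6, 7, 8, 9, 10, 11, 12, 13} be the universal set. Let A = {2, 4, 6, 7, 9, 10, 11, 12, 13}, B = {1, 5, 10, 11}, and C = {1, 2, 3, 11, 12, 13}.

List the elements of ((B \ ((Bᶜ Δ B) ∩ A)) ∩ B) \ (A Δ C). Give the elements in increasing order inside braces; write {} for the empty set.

Bᶜ = {2, 3, 4, 6, 7, 8, 9, 12, 13}
Bᶜ Δ B = {1, 2, 3, 4, 5, 6, 7, 8, 9, 10, 11, 12, 13}
(Bᶜ Δ B) ∩ A = {2, 4, 6, 7, 9, 10, 11, 12, 13}
B \ ((Bᶜ Δ B) ∩ A) = {1, 5}
(B \ ((Bᶜ Δ B) ∩ A)) ∩ B = {1, 5}
A Δ C = {1, 3, 4, 6, 7, 9, 10}
((B \ ((Bᶜ Δ B) ∩ A)) ∩ B) \ (A Δ C) = {5}

{5}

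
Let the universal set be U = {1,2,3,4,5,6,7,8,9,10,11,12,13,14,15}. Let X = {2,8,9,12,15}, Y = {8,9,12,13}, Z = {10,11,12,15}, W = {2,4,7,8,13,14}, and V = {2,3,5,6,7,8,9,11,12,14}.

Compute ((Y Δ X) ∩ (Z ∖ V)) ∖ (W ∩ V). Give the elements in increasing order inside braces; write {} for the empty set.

Y Δ X = {2,13,15}
Z ∖ V = {10,15}
(Y Δ X) ∩ (Z ∖ V) = {15}
W ∩ V = {2,7,8,14}
((Y Δ X) ∩ (Z ∖ V)) ∖ (W ∩ V) = {15}

{15}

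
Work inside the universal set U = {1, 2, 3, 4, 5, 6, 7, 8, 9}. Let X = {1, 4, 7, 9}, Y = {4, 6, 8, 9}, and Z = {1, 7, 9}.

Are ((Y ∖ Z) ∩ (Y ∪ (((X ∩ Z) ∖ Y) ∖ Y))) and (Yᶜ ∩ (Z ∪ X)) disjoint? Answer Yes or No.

Yes

Y ∖ Z = {4, 6, 8}
X ∩ Z = {1, 7, 9}
(X ∩ Z) ∖ Y = {1, 7}
((X ∩ Z) ∖ Y) ∖ Y = {1, 7}
Y ∪ (((X ∩ Z) ∖ Y) ∖ Y) = {1, 4, 6, 7, 8, 9}
(Y ∖ Z) ∩ (Y ∪ (((X ∩ Z) ∖ Y) ∖ Y)) = {4, 6, 8}
Yᶜ = {1, 2, 3, 5, 7}
Z ∪ X = {1, 4, 7, 9}
Yᶜ ∩ (Z ∪ X) = {1, 7}
{4, 6, 8} and {1, 7} share no elements.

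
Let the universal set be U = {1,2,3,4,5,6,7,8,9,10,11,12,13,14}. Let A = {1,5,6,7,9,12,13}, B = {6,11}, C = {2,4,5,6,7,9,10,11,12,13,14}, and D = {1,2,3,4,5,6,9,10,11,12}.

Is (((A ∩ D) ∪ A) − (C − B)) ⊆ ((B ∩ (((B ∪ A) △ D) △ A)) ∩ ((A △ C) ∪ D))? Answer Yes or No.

A ∩ D = {1,5,6,9,12}
(A ∩ D) ∪ A = {1,5,6,7,9,12,13}
C − B = {2,4,5,7,9,10,12,13,14}
((A ∩ D) ∪ A) − (C − B) = {1,6}
B ∪ A = {1,5,6,7,9,11,12,13}
(B ∪ A) △ D = {2,3,4,7,10,13}
((B ∪ A) △ D) △ A = {1,2,3,4,5,6,9,10,12}
B ∩ (((B ∪ A) △ D) △ A) = {6}
A △ C = {1,2,4,10,11,14}
(A △ C) ∪ D = {1,2,3,4,5,6,9,10,11,12,14}
(B ∩ (((B ∪ A) △ D) △ A)) ∩ ((A △ C) ∪ D) = {6}
1 ∈ ((A ∩ D) ∪ A) − (C − B) but 1 ∉ (B ∩ (((B ∪ A) △ D) △ A)) ∩ ((A △ C) ∪ D), so the inclusion fails.

No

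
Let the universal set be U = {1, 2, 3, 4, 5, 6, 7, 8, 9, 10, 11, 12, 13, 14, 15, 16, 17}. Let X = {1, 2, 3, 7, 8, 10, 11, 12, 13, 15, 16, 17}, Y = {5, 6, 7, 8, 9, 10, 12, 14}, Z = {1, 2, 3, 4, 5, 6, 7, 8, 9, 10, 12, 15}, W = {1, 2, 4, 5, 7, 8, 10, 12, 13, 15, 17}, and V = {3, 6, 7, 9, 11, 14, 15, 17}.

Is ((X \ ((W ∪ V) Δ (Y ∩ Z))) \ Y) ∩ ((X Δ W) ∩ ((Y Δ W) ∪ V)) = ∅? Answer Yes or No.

W ∪ V = {1, 2, 3, 4, 5, 6, 7, 8, 9, 10, 11, 12, 13, 14, 15, 17}
Y ∩ Z = {5, 6, 7, 8, 9, 10, 12}
(W ∪ V) Δ (Y ∩ Z) = {1, 2, 3, 4, 11, 13, 14, 15, 17}
X \ ((W ∪ V) Δ (Y ∩ Z)) = {7, 8, 10, 12, 16}
(X \ ((W ∪ V) Δ (Y ∩ Z))) \ Y = {16}
X Δ W = {3, 4, 5, 11, 16}
Y Δ W = {1, 2, 4, 6, 9, 13, 14, 15, 17}
(Y Δ W) ∪ V = {1, 2, 3, 4, 6, 7, 9, 11, 13, 14, 15, 17}
(X Δ W) ∩ ((Y Δ W) ∪ V) = {3, 4, 11}
{16} and {3, 4, 11} share no elements.

Yes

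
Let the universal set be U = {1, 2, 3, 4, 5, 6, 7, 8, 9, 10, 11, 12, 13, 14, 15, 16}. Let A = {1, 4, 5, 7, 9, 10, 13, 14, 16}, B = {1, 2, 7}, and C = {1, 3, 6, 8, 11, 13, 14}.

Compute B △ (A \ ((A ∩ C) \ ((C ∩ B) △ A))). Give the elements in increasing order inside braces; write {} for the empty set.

{1, 2, 4, 5, 9, 10, 13, 14, 16}

A ∩ C = {1, 13, 14}
C ∩ B = {1}
(C ∩ B) △ A = {4, 5, 7, 9, 10, 13, 14, 16}
(A ∩ C) \ ((C ∩ B) △ A) = {1}
A \ ((A ∩ C) \ ((C ∩ B) △ A)) = {4, 5, 7, 9, 10, 13, 14, 16}
B △ (A \ ((A ∩ C) \ ((C ∩ B) △ A))) = {1, 2, 4, 5, 9, 10, 13, 14, 16}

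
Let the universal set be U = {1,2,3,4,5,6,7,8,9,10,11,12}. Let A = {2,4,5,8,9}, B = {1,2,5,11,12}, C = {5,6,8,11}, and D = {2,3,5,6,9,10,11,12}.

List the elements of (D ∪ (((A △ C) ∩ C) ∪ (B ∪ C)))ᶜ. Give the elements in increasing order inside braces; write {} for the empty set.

{4,7}

A △ C = {2,4,6,9,11}
(A △ C) ∩ C = {6,11}
B ∪ C = {1,2,5,6,8,11,12}
((A △ C) ∩ C) ∪ (B ∪ C) = {1,2,5,6,8,11,12}
D ∪ (((A △ C) ∩ C) ∪ (B ∪ C)) = {1,2,3,5,6,8,9,10,11,12}
(D ∪ (((A △ C) ∩ C) ∪ (B ∪ C)))ᶜ = {4,7}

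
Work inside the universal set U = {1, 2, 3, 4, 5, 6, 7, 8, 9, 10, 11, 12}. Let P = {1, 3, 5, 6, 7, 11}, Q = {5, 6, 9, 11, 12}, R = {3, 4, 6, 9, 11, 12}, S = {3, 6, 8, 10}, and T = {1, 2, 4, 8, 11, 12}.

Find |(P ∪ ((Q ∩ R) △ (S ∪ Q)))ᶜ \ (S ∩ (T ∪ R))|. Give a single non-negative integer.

4

Q ∩ R = {6, 9, 11, 12}
S ∪ Q = {3, 5, 6, 8, 9, 10, 11, 12}
(Q ∩ R) △ (S ∪ Q) = {3, 5, 8, 10}
P ∪ ((Q ∩ R) △ (S ∪ Q)) = {1, 3, 5, 6, 7, 8, 10, 11}
(P ∪ ((Q ∩ R) △ (S ∪ Q)))ᶜ = {2, 4, 9, 12}
T ∪ R = {1, 2, 3, 4, 6, 8, 9, 11, 12}
S ∩ (T ∪ R) = {3, 6, 8}
(P ∪ ((Q ∩ R) △ (S ∪ Q)))ᶜ \ (S ∩ (T ∪ R)) = {2, 4, 9, 12}
|(P ∪ ((Q ∩ R) △ (S ∪ Q)))ᶜ \ (S ∩ (T ∪ R))| = 4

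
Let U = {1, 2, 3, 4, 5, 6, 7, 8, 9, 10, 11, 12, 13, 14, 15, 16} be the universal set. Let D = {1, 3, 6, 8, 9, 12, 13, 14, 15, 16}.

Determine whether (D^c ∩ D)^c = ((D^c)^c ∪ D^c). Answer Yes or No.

Yes

D^c = {2, 4, 5, 7, 10, 11}
D^c ∩ D = {}
(D^c ∩ D)^c = {1, 2, 3, 4, 5, 6, 7, 8, 9, 10, 11, 12, 13, 14, 15, 16}
(D^c)^c = {1, 3, 6, 8, 9, 12, 13, 14, 15, 16}
(D^c)^c ∪ D^c = {1, 2, 3, 4, 5, 6, 7, 8, 9, 10, 11, 12, 13, 14, 15, 16}
Both equal {1, 2, 3, 4, 5, 6, 7, 8, 9, 10, 11, 12, 13, 14, 15, 16}, so (D^c ∩ D)^c = (D^c)^c ∪ D^c.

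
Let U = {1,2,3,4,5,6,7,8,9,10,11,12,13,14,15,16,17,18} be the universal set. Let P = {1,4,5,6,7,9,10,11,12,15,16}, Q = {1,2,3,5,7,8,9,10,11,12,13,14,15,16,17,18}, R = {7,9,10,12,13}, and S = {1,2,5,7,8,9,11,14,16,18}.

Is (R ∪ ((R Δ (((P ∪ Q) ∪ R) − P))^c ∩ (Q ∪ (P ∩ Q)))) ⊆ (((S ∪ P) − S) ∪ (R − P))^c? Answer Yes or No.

P ∪ Q = {1,2,3,4,5,6,7,8,9,10,11,12,13,14,15,16,17,18}
(P ∪ Q) ∪ R = {1,2,3,4,5,6,7,8,9,10,11,12,13,14,15,16,17,18}
((P ∪ Q) ∪ R) − P = {2,3,8,13,14,17,18}
R Δ (((P ∪ Q) ∪ R) − P) = {2,3,7,8,9,10,12,14,17,18}
(R Δ (((P ∪ Q) ∪ R) − P))^c = {1,4,5,6,11,13,15,16}
P ∩ Q = {1,5,7,9,10,11,12,15,16}
Q ∪ (P ∩ Q) = {1,2,3,5,7,8,9,10,11,12,13,14,15,16,17,18}
(R Δ (((P ∪ Q) ∪ R) − P))^c ∩ (Q ∪ (P ∩ Q)) = {1,5,11,13,15,16}
R ∪ ((R Δ (((P ∪ Q) ∪ R) − P))^c ∩ (Q ∪ (P ∩ Q))) = {1,5,7,9,10,11,12,13,15,16}
S ∪ P = {1,2,4,5,6,7,8,9,10,11,12,14,15,16,18}
(S ∪ P) − S = {4,6,10,12,15}
R − P = {13}
((S ∪ P) − S) ∪ (R − P) = {4,6,10,12,13,15}
(((S ∪ P) − S) ∪ (R − P))^c = {1,2,3,5,7,8,9,11,14,16,17,18}
10 ∈ R ∪ ((R Δ (((P ∪ Q) ∪ R) − P))^c ∩ (Q ∪ (P ∩ Q))) but 10 ∉ (((S ∪ P) − S) ∪ (R − P))^c, so the inclusion fails.

No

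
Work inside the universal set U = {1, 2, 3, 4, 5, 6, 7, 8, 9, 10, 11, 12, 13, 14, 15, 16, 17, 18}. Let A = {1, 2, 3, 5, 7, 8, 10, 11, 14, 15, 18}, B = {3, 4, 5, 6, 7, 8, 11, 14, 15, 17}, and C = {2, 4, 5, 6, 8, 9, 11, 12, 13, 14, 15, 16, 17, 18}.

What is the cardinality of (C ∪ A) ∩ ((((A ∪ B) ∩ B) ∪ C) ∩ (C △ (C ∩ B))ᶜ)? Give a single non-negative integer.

10

C ∪ A = {1, 2, 3, 4, 5, 6, 7, 8, 9, 10, 11, 12, 13, 14, 15, 16, 17, 18}
A ∪ B = {1, 2, 3, 4, 5, 6, 7, 8, 10, 11, 14, 15, 17, 18}
(A ∪ B) ∩ B = {3, 4, 5, 6, 7, 8, 11, 14, 15, 17}
((A ∪ B) ∩ B) ∪ C = {2, 3, 4, 5, 6, 7, 8, 9, 11, 12, 13, 14, 15, 16, 17, 18}
C ∩ B = {4, 5, 6, 8, 11, 14, 15, 17}
C △ (C ∩ B) = {2, 9, 12, 13, 16, 18}
(C △ (C ∩ B))ᶜ = {1, 3, 4, 5, 6, 7, 8, 10, 11, 14, 15, 17}
(((A ∪ B) ∩ B) ∪ C) ∩ (C △ (C ∩ B))ᶜ = {3, 4, 5, 6, 7, 8, 11, 14, 15, 17}
(C ∪ A) ∩ ((((A ∪ B) ∩ B) ∪ C) ∩ (C △ (C ∩ B))ᶜ) = {3, 4, 5, 6, 7, 8, 11, 14, 15, 17}
|(C ∪ A) ∩ ((((A ∪ B) ∩ B) ∪ C) ∩ (C △ (C ∩ B))ᶜ)| = 10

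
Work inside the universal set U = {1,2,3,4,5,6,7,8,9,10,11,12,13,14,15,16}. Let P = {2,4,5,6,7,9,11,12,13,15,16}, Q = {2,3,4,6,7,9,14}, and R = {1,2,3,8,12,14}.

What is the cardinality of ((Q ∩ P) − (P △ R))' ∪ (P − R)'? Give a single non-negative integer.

16

Q ∩ P = {2,4,6,7,9}
P △ R = {1,3,4,5,6,7,8,9,11,13,14,15,16}
(Q ∩ P) − (P △ R) = {2}
((Q ∩ P) − (P △ R))' = {1,3,4,5,6,7,8,9,10,11,12,13,14,15,16}
P − R = {4,5,6,7,9,11,13,15,16}
(P − R)' = {1,2,3,8,10,12,14}
((Q ∩ P) − (P △ R))' ∪ (P − R)' = {1,2,3,4,5,6,7,8,9,10,11,12,13,14,15,16}
|((Q ∩ P) − (P △ R))' ∪ (P − R)'| = 16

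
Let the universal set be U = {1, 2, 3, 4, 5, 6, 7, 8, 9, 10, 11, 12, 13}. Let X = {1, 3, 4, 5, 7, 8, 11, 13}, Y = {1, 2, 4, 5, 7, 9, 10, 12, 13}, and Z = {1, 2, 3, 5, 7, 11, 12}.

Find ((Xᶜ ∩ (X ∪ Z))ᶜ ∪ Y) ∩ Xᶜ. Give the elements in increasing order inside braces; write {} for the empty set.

{2, 6, 9, 10, 12}

Xᶜ = {2, 6, 9, 10, 12}
X ∪ Z = {1, 2, 3, 4, 5, 7, 8, 11, 12, 13}
Xᶜ ∩ (X ∪ Z) = {2, 12}
(Xᶜ ∩ (X ∪ Z))ᶜ = {1, 3, 4, 5, 6, 7, 8, 9, 10, 11, 13}
(Xᶜ ∩ (X ∪ Z))ᶜ ∪ Y = {1, 2, 3, 4, 5, 6, 7, 8, 9, 10, 11, 12, 13}
((Xᶜ ∩ (X ∪ Z))ᶜ ∪ Y) ∩ Xᶜ = {2, 6, 9, 10, 12}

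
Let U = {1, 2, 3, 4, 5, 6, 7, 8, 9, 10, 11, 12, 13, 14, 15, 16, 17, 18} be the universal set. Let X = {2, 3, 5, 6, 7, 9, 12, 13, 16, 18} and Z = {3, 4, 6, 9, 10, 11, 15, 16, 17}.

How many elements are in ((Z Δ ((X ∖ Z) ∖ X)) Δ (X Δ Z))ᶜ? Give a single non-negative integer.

8

X ∖ Z = {2, 5, 7, 12, 13, 18}
(X ∖ Z) ∖ X = {}
Z Δ ((X ∖ Z) ∖ X) = {3, 4, 6, 9, 10, 11, 15, 16, 17}
X Δ Z = {2, 4, 5, 7, 10, 11, 12, 13, 15, 17, 18}
(Z Δ ((X ∖ Z) ∖ X)) Δ (X Δ Z) = {2, 3, 5, 6, 7, 9, 12, 13, 16, 18}
((Z Δ ((X ∖ Z) ∖ X)) Δ (X Δ Z))ᶜ = {1, 4, 8, 10, 11, 14, 15, 17}
|((Z Δ ((X ∖ Z) ∖ X)) Δ (X Δ Z))ᶜ| = 8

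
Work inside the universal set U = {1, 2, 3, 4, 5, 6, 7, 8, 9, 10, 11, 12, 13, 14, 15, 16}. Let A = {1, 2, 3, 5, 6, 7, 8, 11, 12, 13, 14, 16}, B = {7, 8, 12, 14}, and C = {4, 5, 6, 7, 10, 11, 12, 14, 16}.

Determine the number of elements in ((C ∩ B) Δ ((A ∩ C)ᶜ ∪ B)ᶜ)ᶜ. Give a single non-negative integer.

C ∩ B = {7, 12, 14}
A ∩ C = {5, 6, 7, 11, 12, 14, 16}
(A ∩ C)ᶜ = {1, 2, 3, 4, 8, 9, 10, 13, 15}
(A ∩ C)ᶜ ∪ B = {1, 2, 3, 4, 7, 8, 9, 10, 12, 13, 14, 15}
((A ∩ C)ᶜ ∪ B)ᶜ = {5, 6, 11, 16}
(C ∩ B) Δ ((A ∩ C)ᶜ ∪ B)ᶜ = {5, 6, 7, 11, 12, 14, 16}
((C ∩ B) Δ ((A ∩ C)ᶜ ∪ B)ᶜ)ᶜ = {1, 2, 3, 4, 8, 9, 10, 13, 15}
|((C ∩ B) Δ ((A ∩ C)ᶜ ∪ B)ᶜ)ᶜ| = 9

9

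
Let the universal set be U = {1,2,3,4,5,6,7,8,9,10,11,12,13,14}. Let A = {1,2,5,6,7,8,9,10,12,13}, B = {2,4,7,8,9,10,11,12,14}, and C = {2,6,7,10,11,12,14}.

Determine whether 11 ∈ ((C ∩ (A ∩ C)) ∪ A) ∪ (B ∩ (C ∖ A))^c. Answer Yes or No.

11 ∉ A and 11 ∈ C, so 11 ∉ A ∩ C
11 ∈ C and 11 ∉ (A ∩ C), so 11 ∉ C ∩ (A ∩ C)
11 ∉ (C ∩ (A ∩ C)) and 11 ∉ A, so 11 ∉ (C ∩ (A ∩ C)) ∪ A
11 ∈ C and 11 ∉ A, so 11 ∈ C ∖ A
11 ∈ B and 11 ∈ (C ∖ A), so 11 ∈ B ∩ (C ∖ A)
11 ∉ (B ∩ (C ∖ A))^c since 11 ∈ (B ∩ (C ∖ A))
11 ∉ ((C ∩ (A ∩ C)) ∪ A) and 11 ∉ (B ∩ (C ∖ A))^c, so 11 ∉ ((C ∩ (A ∩ C)) ∪ A) ∪ (B ∩ (C ∖ A))^c

No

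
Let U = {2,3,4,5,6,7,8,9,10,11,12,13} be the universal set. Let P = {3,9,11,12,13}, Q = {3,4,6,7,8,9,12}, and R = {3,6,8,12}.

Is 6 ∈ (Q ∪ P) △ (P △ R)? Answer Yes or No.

No

6 ∈ Q and 6 ∉ P, so 6 ∈ Q ∪ P
6 ∉ P and 6 ∈ R, so 6 ∈ P △ R
6 ∈ (Q ∪ P) and 6 ∈ (P △ R), so 6 ∉ (Q ∪ P) △ (P △ R)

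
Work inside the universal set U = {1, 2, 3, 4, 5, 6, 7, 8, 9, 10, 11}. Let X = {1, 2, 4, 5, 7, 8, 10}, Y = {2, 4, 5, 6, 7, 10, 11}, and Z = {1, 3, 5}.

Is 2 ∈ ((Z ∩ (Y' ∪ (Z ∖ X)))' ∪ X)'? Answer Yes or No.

No

2 ∈ Y, so 2 ∉ Y'
2 ∉ Z and 2 ∈ X, so 2 ∉ Z ∖ X
2 ∉ Y' and 2 ∉ (Z ∖ X), so 2 ∉ Y' ∪ (Z ∖ X)
2 ∉ Z and 2 ∉ (Y' ∪ (Z ∖ X)), so 2 ∉ Z ∩ (Y' ∪ (Z ∖ X))
2 ∈ (Z ∩ (Y' ∪ (Z ∖ X)))' since 2 ∉ (Z ∩ (Y' ∪ (Z ∖ X)))
2 ∈ (Z ∩ (Y' ∪ (Z ∖ X)))' and 2 ∈ X, so 2 ∈ (Z ∩ (Y' ∪ (Z ∖ X)))' ∪ X
2 ∉ ((Z ∩ (Y' ∪ (Z ∖ X)))' ∪ X)' since 2 ∈ ((Z ∩ (Y' ∪ (Z ∖ X)))' ∪ X)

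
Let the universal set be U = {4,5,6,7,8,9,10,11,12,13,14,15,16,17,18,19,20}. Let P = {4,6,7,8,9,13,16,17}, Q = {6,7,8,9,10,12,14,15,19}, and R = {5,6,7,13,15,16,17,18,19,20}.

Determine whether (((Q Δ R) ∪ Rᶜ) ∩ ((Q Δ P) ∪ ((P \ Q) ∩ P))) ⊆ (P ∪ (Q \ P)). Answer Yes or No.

Yes

Q Δ R = {5,8,9,10,12,13,14,16,17,18,20}
Rᶜ = {4,8,9,10,11,12,14}
(Q Δ R) ∪ Rᶜ = {4,5,8,9,10,11,12,13,14,16,17,18,20}
Q Δ P = {4,10,12,13,14,15,16,17,19}
P \ Q = {4,13,16,17}
(P \ Q) ∩ P = {4,13,16,17}
(Q Δ P) ∪ ((P \ Q) ∩ P) = {4,10,12,13,14,15,16,17,19}
((Q Δ R) ∪ Rᶜ) ∩ ((Q Δ P) ∪ ((P \ Q) ∩ P)) = {4,10,12,13,14,16,17}
Q \ P = {10,12,14,15,19}
P ∪ (Q \ P) = {4,6,7,8,9,10,12,13,14,15,16,17,19}
Every element of {4,10,12,13,14,16,17} is in {4,6,7,8,9,10,12,13,14,15,16,17,19}, so ((Q Δ R) ∪ Rᶜ) ∩ ((Q Δ P) ∪ ((P \ Q) ∩ P)) ⊆ P ∪ (Q \ P).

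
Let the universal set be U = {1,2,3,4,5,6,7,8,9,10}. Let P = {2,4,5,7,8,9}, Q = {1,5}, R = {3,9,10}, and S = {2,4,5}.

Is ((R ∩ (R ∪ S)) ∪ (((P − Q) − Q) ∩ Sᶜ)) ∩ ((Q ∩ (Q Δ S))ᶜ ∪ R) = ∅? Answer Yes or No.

R ∪ S = {2,3,4,5,9,10}
R ∩ (R ∪ S) = {3,9,10}
P − Q = {2,4,7,8,9}
(P − Q) − Q = {2,4,7,8,9}
Sᶜ = {1,3,6,7,8,9,10}
((P − Q) − Q) ∩ Sᶜ = {7,8,9}
(R ∩ (R ∪ S)) ∪ (((P − Q) − Q) ∩ Sᶜ) = {3,7,8,9,10}
Q Δ S = {1,2,4}
Q ∩ (Q Δ S) = {1}
(Q ∩ (Q Δ S))ᶜ = {2,3,4,5,6,7,8,9,10}
(Q ∩ (Q Δ S))ᶜ ∪ R = {2,3,4,5,6,7,8,9,10}
3 lies in both, so they are not disjoint.

No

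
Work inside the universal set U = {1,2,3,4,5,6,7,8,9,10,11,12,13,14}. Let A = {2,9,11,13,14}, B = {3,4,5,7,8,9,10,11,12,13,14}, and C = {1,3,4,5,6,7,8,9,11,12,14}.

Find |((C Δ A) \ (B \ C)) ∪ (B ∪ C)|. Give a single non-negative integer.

14

C Δ A = {1,2,3,4,5,6,7,8,12,13}
B \ C = {10,13}
(C Δ A) \ (B \ C) = {1,2,3,4,5,6,7,8,12}
B ∪ C = {1,3,4,5,6,7,8,9,10,11,12,13,14}
((C Δ A) \ (B \ C)) ∪ (B ∪ C) = {1,2,3,4,5,6,7,8,9,10,11,12,13,14}
|((C Δ A) \ (B \ C)) ∪ (B ∪ C)| = 14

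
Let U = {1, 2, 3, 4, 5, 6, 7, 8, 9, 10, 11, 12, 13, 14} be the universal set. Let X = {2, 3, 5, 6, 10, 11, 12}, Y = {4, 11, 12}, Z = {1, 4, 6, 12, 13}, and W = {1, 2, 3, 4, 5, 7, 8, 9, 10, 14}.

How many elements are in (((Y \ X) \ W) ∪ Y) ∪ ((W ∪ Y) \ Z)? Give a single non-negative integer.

11

Y \ X = {4}
(Y \ X) \ W = {}
((Y \ X) \ W) ∪ Y = {4, 11, 12}
W ∪ Y = {1, 2, 3, 4, 5, 7, 8, 9, 10, 11, 12, 14}
(W ∪ Y) \ Z = {2, 3, 5, 7, 8, 9, 10, 11, 14}
(((Y \ X) \ W) ∪ Y) ∪ ((W ∪ Y) \ Z) = {2, 3, 4, 5, 7, 8, 9, 10, 11, 12, 14}
|(((Y \ X) \ W) ∪ Y) ∪ ((W ∪ Y) \ Z)| = 11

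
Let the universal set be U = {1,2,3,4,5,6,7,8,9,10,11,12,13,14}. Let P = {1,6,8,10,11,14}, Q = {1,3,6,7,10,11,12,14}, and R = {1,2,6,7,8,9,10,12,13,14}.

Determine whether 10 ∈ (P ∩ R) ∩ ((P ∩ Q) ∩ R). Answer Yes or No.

10 ∈ P and 10 ∈ R, so 10 ∈ P ∩ R
10 ∈ P and 10 ∈ Q, so 10 ∈ P ∩ Q
10 ∈ (P ∩ Q) and 10 ∈ R, so 10 ∈ (P ∩ Q) ∩ R
10 ∈ (P ∩ R) and 10 ∈ ((P ∩ Q) ∩ R), so 10 ∈ (P ∩ R) ∩ ((P ∩ Q) ∩ R)

Yes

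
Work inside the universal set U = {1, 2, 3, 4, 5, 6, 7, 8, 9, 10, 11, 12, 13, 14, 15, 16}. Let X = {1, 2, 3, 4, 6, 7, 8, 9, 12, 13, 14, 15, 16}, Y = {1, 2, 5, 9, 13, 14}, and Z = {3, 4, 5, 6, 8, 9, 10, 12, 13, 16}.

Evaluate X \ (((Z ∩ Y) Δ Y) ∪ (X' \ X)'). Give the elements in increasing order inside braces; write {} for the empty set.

Z ∩ Y = {5, 9, 13}
(Z ∩ Y) Δ Y = {1, 2, 14}
X' = {5, 10, 11}
X' \ X = {5, 10, 11}
(X' \ X)' = {1, 2, 3, 4, 6, 7, 8, 9, 12, 13, 14, 15, 16}
((Z ∩ Y) Δ Y) ∪ (X' \ X)' = {1, 2, 3, 4, 6, 7, 8, 9, 12, 13, 14, 15, 16}
X \ (((Z ∩ Y) Δ Y) ∪ (X' \ X)') = {}

{}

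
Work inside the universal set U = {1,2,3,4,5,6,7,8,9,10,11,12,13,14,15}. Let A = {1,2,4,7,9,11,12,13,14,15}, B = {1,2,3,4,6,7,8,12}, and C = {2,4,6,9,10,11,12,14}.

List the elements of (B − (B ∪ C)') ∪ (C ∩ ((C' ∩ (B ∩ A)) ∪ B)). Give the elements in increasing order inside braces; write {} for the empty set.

B ∪ C = {1,2,3,4,6,7,8,9,10,11,12,14}
(B ∪ C)' = {5,13,15}
B − (B ∪ C)' = {1,2,3,4,6,7,8,12}
C' = {1,3,5,7,8,13,15}
B ∩ A = {1,2,4,7,12}
C' ∩ (B ∩ A) = {1,7}
(C' ∩ (B ∩ A)) ∪ B = {1,2,3,4,6,7,8,12}
C ∩ ((C' ∩ (B ∩ A)) ∪ B) = {2,4,6,12}
(B − (B ∪ C)') ∪ (C ∩ ((C' ∩ (B ∩ A)) ∪ B)) = {1,2,3,4,6,7,8,12}

{1,2,3,4,6,7,8,12}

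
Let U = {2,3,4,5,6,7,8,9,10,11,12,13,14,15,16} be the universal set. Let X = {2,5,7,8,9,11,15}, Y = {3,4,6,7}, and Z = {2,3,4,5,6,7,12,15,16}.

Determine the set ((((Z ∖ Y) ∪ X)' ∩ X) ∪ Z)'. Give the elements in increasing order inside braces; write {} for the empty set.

Z ∖ Y = {2,5,12,15,16}
(Z ∖ Y) ∪ X = {2,5,7,8,9,11,12,15,16}
((Z ∖ Y) ∪ X)' = {3,4,6,10,13,14}
((Z ∖ Y) ∪ X)' ∩ X = {}
(((Z ∖ Y) ∪ X)' ∩ X) ∪ Z = {2,3,4,5,6,7,12,15,16}
((((Z ∖ Y) ∪ X)' ∩ X) ∪ Z)' = {8,9,10,11,13,14}

{8,9,10,11,13,14}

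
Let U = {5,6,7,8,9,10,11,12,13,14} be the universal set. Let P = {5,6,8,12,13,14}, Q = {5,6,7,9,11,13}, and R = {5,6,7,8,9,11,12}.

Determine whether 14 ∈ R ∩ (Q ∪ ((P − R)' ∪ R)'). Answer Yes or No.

No

14 ∈ P and 14 ∉ R, so 14 ∈ P − R
14 ∉ (P − R)' since 14 ∈ (P − R)
14 ∉ (P − R)' and 14 ∉ R, so 14 ∉ (P − R)' ∪ R
14 ∈ ((P − R)' ∪ R)' since 14 ∉ ((P − R)' ∪ R)
14 ∉ Q and 14 ∈ ((P − R)' ∪ R)', so 14 ∈ Q ∪ ((P − R)' ∪ R)'
14 ∉ R and 14 ∈ (Q ∪ ((P − R)' ∪ R)'), so 14 ∉ R ∩ (Q ∪ ((P − R)' ∪ R)')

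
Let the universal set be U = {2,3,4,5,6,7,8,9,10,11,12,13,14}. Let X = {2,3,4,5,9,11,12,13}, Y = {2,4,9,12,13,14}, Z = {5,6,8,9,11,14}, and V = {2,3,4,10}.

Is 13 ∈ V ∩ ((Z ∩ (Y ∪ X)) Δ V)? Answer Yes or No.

13 ∈ Y and 13 ∈ X, so 13 ∈ Y ∪ X
13 ∉ Z and 13 ∈ (Y ∪ X), so 13 ∉ Z ∩ (Y ∪ X)
13 ∉ (Z ∩ (Y ∪ X)) and 13 ∉ V, so 13 ∉ (Z ∩ (Y ∪ X)) Δ V
13 ∉ V and 13 ∉ ((Z ∩ (Y ∪ X)) Δ V), so 13 ∉ V ∩ ((Z ∩ (Y ∪ X)) Δ V)

No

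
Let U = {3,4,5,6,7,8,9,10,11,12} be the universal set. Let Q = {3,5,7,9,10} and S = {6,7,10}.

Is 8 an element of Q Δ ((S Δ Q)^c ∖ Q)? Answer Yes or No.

Yes

8 ∉ S and 8 ∉ Q, so 8 ∉ S Δ Q
8 ∈ (S Δ Q)^c since 8 ∉ (S Δ Q)
8 ∈ (S Δ Q)^c and 8 ∉ Q, so 8 ∈ (S Δ Q)^c ∖ Q
8 ∉ Q and 8 ∈ ((S Δ Q)^c ∖ Q), so 8 ∈ Q Δ ((S Δ Q)^c ∖ Q)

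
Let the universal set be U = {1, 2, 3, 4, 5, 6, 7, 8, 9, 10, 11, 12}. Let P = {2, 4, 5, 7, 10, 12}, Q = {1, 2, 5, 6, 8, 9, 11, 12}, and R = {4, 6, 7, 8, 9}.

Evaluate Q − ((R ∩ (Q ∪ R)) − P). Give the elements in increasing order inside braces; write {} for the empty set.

Q ∪ R = {1, 2, 4, 5, 6, 7, 8, 9, 11, 12}
R ∩ (Q ∪ R) = {4, 6, 7, 8, 9}
(R ∩ (Q ∪ R)) − P = {6, 8, 9}
Q − ((R ∩ (Q ∪ R)) − P) = {1, 2, 5, 11, 12}

{1, 2, 5, 11, 12}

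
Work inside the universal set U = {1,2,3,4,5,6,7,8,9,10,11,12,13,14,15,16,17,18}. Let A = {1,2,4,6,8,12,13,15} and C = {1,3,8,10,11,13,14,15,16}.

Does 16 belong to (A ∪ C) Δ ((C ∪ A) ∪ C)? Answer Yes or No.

16 ∉ A and 16 ∈ C, so 16 ∈ A ∪ C
16 ∈ C and 16 ∉ A, so 16 ∈ C ∪ A
16 ∈ (C ∪ A) and 16 ∈ C, so 16 ∈ (C ∪ A) ∪ C
16 ∈ (A ∪ C) and 16 ∈ ((C ∪ A) ∪ C), so 16 ∉ (A ∪ C) Δ ((C ∪ A) ∪ C)

No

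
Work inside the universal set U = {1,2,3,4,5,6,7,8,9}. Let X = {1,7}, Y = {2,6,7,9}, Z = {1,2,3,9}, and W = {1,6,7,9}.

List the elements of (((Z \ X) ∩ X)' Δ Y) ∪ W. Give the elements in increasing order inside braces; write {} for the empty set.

Z \ X = {2,3,9}
(Z \ X) ∩ X = {}
((Z \ X) ∩ X)' = {1,2,3,4,5,6,7,8,9}
((Z \ X) ∩ X)' Δ Y = {1,3,4,5,8}
(((Z \ X) ∩ X)' Δ Y) ∪ W = {1,3,4,5,6,7,8,9}

{1,3,4,5,6,7,8,9}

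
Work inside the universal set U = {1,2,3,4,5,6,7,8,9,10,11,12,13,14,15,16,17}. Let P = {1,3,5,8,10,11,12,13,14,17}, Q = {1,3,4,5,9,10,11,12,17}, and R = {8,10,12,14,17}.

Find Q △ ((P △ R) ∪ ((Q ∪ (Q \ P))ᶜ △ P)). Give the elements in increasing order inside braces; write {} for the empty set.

P △ R = {1,3,5,11,13}
Q \ P = {4,9}
Q ∪ (Q \ P) = {1,3,4,5,9,10,11,12,17}
(Q ∪ (Q \ P))ᶜ = {2,6,7,8,13,14,15,16}
(Q ∪ (Q \ P))ᶜ △ P = {1,2,3,5,6,7,10,11,12,15,16,17}
(P △ R) ∪ ((Q ∪ (Q \ P))ᶜ △ P) = {1,2,3,5,6,7,10,11,12,13,15,16,17}
Q △ ((P △ R) ∪ ((Q ∪ (Q \ P))ᶜ △ P)) = {2,4,6,7,9,13,15,16}

{2,4,6,7,9,13,15,16}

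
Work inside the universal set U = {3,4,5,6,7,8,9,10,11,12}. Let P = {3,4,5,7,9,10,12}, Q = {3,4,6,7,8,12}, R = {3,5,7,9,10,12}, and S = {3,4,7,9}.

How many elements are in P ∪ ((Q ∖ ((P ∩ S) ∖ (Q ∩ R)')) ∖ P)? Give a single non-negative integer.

9

P ∩ S = {3,4,7,9}
Q ∩ R = {3,7,12}
(Q ∩ R)' = {4,5,6,8,9,10,11}
(P ∩ S) ∖ (Q ∩ R)' = {3,7}
Q ∖ ((P ∩ S) ∖ (Q ∩ R)') = {4,6,8,12}
(Q ∖ ((P ∩ S) ∖ (Q ∩ R)')) ∖ P = {6,8}
P ∪ ((Q ∖ ((P ∩ S) ∖ (Q ∩ R)')) ∖ P) = {3,4,5,6,7,8,9,10,12}
|P ∪ ((Q ∖ ((P ∩ S) ∖ (Q ∩ R)')) ∖ P)| = 9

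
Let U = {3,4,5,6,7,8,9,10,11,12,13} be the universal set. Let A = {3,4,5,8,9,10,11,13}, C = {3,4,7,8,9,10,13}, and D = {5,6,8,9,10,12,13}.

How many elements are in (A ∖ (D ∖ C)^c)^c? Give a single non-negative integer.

10

D ∖ C = {5,6,12}
(D ∖ C)^c = {3,4,7,8,9,10,11,13}
A ∖ (D ∖ C)^c = {5}
(A ∖ (D ∖ C)^c)^c = {3,4,6,7,8,9,10,11,12,13}
|(A ∖ (D ∖ C)^c)^c| = 10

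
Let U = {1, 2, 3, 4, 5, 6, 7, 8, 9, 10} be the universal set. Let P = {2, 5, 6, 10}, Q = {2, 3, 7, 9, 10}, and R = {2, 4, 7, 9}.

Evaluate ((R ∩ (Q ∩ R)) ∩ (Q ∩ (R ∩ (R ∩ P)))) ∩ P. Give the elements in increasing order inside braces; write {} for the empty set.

Q ∩ R = {2, 7, 9}
R ∩ (Q ∩ R) = {2, 7, 9}
R ∩ P = {2}
R ∩ (R ∩ P) = {2}
Q ∩ (R ∩ (R ∩ P)) = {2}
(R ∩ (Q ∩ R)) ∩ (Q ∩ (R ∩ (R ∩ P))) = {2}
((R ∩ (Q ∩ R)) ∩ (Q ∩ (R ∩ (R ∩ P)))) ∩ P = {2}

{2}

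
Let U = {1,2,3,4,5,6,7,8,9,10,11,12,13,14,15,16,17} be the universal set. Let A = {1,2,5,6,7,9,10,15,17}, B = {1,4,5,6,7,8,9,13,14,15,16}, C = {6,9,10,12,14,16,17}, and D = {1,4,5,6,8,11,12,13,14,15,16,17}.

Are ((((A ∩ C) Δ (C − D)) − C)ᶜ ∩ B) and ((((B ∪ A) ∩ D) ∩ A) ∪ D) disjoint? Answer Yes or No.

No

A ∩ C = {6,9,10,17}
C − D = {9,10}
(A ∩ C) Δ (C − D) = {6,17}
((A ∩ C) Δ (C − D)) − C = {}
(((A ∩ C) Δ (C − D)) − C)ᶜ = {1,2,3,4,5,6,7,8,9,10,11,12,13,14,15,16,17}
(((A ∩ C) Δ (C − D)) − C)ᶜ ∩ B = {1,4,5,6,7,8,9,13,14,15,16}
B ∪ A = {1,2,4,5,6,7,8,9,10,13,14,15,16,17}
(B ∪ A) ∩ D = {1,4,5,6,8,13,14,15,16,17}
((B ∪ A) ∩ D) ∩ A = {1,5,6,15,17}
(((B ∪ A) ∩ D) ∩ A) ∪ D = {1,4,5,6,8,11,12,13,14,15,16,17}
1 lies in both, so they are not disjoint.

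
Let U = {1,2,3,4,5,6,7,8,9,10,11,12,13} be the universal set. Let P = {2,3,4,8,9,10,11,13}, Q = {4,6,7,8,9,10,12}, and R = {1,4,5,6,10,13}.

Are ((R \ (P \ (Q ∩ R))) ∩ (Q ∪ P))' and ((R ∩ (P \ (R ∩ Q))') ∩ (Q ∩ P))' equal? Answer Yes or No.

No

Q ∩ R = {4,6,10}
P \ (Q ∩ R) = {2,3,8,9,11,13}
R \ (P \ (Q ∩ R)) = {1,4,5,6,10}
Q ∪ P = {2,3,4,6,7,8,9,10,11,12,13}
(R \ (P \ (Q ∩ R))) ∩ (Q ∪ P) = {4,6,10}
((R \ (P \ (Q ∩ R))) ∩ (Q ∪ P))' = {1,2,3,5,7,8,9,11,12,13}
R ∩ Q = {4,6,10}
P \ (R ∩ Q) = {2,3,8,9,11,13}
(P \ (R ∩ Q))' = {1,4,5,6,7,10,12}
R ∩ (P \ (R ∩ Q))' = {1,4,5,6,10}
Q ∩ P = {4,8,9,10}
(R ∩ (P \ (R ∩ Q))') ∩ (Q ∩ P) = {4,10}
((R ∩ (P \ (R ∩ Q))') ∩ (Q ∩ P))' = {1,2,3,5,6,7,8,9,11,12,13}
6 ∈ ((R ∩ (P \ (R ∩ Q))') ∩ (Q ∩ P))' but 6 ∉ ((R \ (P \ (Q ∩ R))) ∩ (Q ∪ P))', so they differ.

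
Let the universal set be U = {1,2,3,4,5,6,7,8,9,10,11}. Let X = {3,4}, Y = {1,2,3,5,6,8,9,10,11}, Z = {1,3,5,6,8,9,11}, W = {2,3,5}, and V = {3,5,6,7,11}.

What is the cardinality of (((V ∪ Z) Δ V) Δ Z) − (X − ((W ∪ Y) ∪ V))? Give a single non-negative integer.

V ∪ Z = {1,3,5,6,7,8,9,11}
(V ∪ Z) Δ V = {1,8,9}
((V ∪ Z) Δ V) Δ Z = {3,5,6,11}
W ∪ Y = {1,2,3,5,6,8,9,10,11}
(W ∪ Y) ∪ V = {1,2,3,5,6,7,8,9,10,11}
X − ((W ∪ Y) ∪ V) = {4}
(((V ∪ Z) Δ V) Δ Z) − (X − ((W ∪ Y) ∪ V)) = {3,5,6,11}
|(((V ∪ Z) Δ V) Δ Z) − (X − ((W ∪ Y) ∪ V))| = 4

4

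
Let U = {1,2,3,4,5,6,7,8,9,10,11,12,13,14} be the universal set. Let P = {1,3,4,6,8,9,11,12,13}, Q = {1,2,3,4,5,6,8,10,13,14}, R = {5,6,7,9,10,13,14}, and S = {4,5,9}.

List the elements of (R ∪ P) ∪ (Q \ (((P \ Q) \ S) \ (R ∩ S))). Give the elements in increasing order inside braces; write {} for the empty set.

{1,2,3,4,5,6,7,8,9,10,11,12,13,14}

R ∪ P = {1,3,4,5,6,7,8,9,10,11,12,13,14}
P \ Q = {9,11,12}
(P \ Q) \ S = {11,12}
R ∩ S = {5,9}
((P \ Q) \ S) \ (R ∩ S) = {11,12}
Q \ (((P \ Q) \ S) \ (R ∩ S)) = {1,2,3,4,5,6,8,10,13,14}
(R ∪ P) ∪ (Q \ (((P \ Q) \ S) \ (R ∩ S))) = {1,2,3,4,5,6,7,8,9,10,11,12,13,14}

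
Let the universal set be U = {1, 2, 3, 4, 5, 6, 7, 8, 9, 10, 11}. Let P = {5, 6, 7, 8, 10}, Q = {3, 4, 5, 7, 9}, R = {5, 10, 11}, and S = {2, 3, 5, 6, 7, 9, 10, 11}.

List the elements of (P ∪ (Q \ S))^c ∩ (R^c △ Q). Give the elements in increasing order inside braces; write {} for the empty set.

Q \ S = {4}
P ∪ (Q \ S) = {4, 5, 6, 7, 8, 10}
(P ∪ (Q \ S))^c = {1, 2, 3, 9, 11}
R^c = {1, 2, 3, 4, 6, 7, 8, 9}
R^c △ Q = {1, 2, 5, 6, 8}
(P ∪ (Q \ S))^c ∩ (R^c △ Q) = {1, 2}

{1, 2}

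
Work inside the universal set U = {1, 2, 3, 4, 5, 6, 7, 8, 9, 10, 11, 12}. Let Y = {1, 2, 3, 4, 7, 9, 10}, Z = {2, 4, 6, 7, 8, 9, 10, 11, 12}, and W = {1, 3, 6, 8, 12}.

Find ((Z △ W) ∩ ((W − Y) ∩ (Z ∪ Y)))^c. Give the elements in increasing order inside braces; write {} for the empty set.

Z △ W = {1, 2, 3, 4, 7, 9, 10, 11}
W − Y = {6, 8, 12}
Z ∪ Y = {1, 2, 3, 4, 6, 7, 8, 9, 10, 11, 12}
(W − Y) ∩ (Z ∪ Y) = {6, 8, 12}
(Z △ W) ∩ ((W − Y) ∩ (Z ∪ Y)) = {}
((Z △ W) ∩ ((W − Y) ∩ (Z ∪ Y)))^c = {1, 2, 3, 4, 5, 6, 7, 8, 9, 10, 11, 12}

{1, 2, 3, 4, 5, 6, 7, 8, 9, 10, 11, 12}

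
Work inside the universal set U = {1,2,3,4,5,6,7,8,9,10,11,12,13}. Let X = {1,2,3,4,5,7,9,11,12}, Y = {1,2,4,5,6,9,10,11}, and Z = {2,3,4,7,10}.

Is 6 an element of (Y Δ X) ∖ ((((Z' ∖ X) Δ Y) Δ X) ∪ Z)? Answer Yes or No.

6 ∈ Y and 6 ∉ X, so 6 ∈ Y Δ X
6 ∉ Z, so 6 ∈ Z'
6 ∈ Z' and 6 ∉ X, so 6 ∈ Z' ∖ X
6 ∈ (Z' ∖ X) and 6 ∈ Y, so 6 ∉ (Z' ∖ X) Δ Y
6 ∉ ((Z' ∖ X) Δ Y) and 6 ∉ X, so 6 ∉ ((Z' ∖ X) Δ Y) Δ X
6 ∉ (((Z' ∖ X) Δ Y) Δ X) and 6 ∉ Z, so 6 ∉ (((Z' ∖ X) Δ Y) Δ X) ∪ Z
6 ∈ (Y Δ X) and 6 ∉ ((((Z' ∖ X) Δ Y) Δ X) ∪ Z), so 6 ∈ (Y Δ X) ∖ ((((Z' ∖ X) Δ Y) Δ X) ∪ Z)

Yes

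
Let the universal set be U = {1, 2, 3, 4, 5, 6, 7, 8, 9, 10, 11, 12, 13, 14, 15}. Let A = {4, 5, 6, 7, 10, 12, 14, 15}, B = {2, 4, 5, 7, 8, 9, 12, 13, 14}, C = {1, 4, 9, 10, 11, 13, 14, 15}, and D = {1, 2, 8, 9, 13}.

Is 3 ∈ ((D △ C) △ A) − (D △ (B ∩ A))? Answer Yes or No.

No

3 ∉ D and 3 ∉ C, so 3 ∉ D △ C
3 ∉ (D △ C) and 3 ∉ A, so 3 ∉ (D △ C) △ A
3 ∉ B and 3 ∉ A, so 3 ∉ B ∩ A
3 ∉ D and 3 ∉ (B ∩ A), so 3 ∉ D △ (B ∩ A)
3 ∉ ((D △ C) △ A) and 3 ∉ (D △ (B ∩ A)), so 3 ∉ ((D △ C) △ A) − (D △ (B ∩ A))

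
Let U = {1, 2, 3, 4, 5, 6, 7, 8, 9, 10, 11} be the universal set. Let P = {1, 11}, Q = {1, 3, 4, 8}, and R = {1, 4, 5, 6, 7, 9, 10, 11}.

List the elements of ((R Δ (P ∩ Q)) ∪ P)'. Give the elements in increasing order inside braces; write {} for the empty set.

{2, 3, 8}

P ∩ Q = {1}
R Δ (P ∩ Q) = {4, 5, 6, 7, 9, 10, 11}
(R Δ (P ∩ Q)) ∪ P = {1, 4, 5, 6, 7, 9, 10, 11}
((R Δ (P ∩ Q)) ∪ P)' = {2, 3, 8}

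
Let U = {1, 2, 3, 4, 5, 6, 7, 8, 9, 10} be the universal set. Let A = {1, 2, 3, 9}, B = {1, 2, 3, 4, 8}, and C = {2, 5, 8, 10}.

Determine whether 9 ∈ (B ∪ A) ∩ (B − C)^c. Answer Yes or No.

9 ∉ B and 9 ∈ A, so 9 ∈ B ∪ A
9 ∉ B and 9 ∉ C, so 9 ∉ B − C
9 ∈ (B − C)^c since 9 ∉ (B − C)
9 ∈ (B ∪ A) and 9 ∈ (B − C)^c, so 9 ∈ (B ∪ A) ∩ (B − C)^c

Yes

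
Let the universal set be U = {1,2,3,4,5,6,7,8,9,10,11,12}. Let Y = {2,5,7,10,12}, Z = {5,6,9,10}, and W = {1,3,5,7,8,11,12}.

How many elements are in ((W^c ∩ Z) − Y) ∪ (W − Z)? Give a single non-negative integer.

W^c = {2,4,6,9,10}
W^c ∩ Z = {6,9,10}
(W^c ∩ Z) − Y = {6,9}
W − Z = {1,3,7,8,11,12}
((W^c ∩ Z) − Y) ∪ (W − Z) = {1,3,6,7,8,9,11,12}
|((W^c ∩ Z) − Y) ∪ (W − Z)| = 8

8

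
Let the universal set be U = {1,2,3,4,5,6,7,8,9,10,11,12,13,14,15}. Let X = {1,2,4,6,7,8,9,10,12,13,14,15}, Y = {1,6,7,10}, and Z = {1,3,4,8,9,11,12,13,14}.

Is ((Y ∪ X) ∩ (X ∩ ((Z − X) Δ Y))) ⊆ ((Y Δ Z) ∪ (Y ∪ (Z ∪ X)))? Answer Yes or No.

Y ∪ X = {1,2,4,6,7,8,9,10,12,13,14,15}
Z − X = {3,11}
(Z − X) Δ Y = {1,3,6,7,10,11}
X ∩ ((Z − X) Δ Y) = {1,6,7,10}
(Y ∪ X) ∩ (X ∩ ((Z − X) Δ Y)) = {1,6,7,10}
Y Δ Z = {3,4,6,7,8,9,10,11,12,13,14}
Z ∪ X = {1,2,3,4,6,7,8,9,10,11,12,13,14,15}
Y ∪ (Z ∪ X) = {1,2,3,4,6,7,8,9,10,11,12,13,14,15}
(Y Δ Z) ∪ (Y ∪ (Z ∪ X)) = {1,2,3,4,6,7,8,9,10,11,12,13,14,15}
Every element of {1,6,7,10} is in {1,2,3,4,6,7,8,9,10,11,12,13,14,15}, so (Y ∪ X) ∩ (X ∩ ((Z − X) Δ Y)) ⊆ (Y Δ Z) ∪ (Y ∪ (Z ∪ X)).

Yes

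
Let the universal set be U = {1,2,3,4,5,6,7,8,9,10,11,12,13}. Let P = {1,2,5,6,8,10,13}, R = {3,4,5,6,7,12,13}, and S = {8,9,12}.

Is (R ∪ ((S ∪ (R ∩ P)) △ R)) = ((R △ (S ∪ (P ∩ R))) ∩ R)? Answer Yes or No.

R ∩ P = {5,6,13}
S ∪ (R ∩ P) = {5,6,8,9,12,13}
(S ∪ (R ∩ P)) △ R = {3,4,7,8,9}
R ∪ ((S ∪ (R ∩ P)) △ R) = {3,4,5,6,7,8,9,12,13}
P ∩ R = {5,6,13}
S ∪ (P ∩ R) = {5,6,8,9,12,13}
R △ (S ∪ (P ∩ R)) = {3,4,7,8,9}
(R △ (S ∪ (P ∩ R))) ∩ R = {3,4,7}
5 ∈ R ∪ ((S ∪ (R ∩ P)) △ R) but 5 ∉ (R △ (S ∪ (P ∩ R))) ∩ R, so they differ.

No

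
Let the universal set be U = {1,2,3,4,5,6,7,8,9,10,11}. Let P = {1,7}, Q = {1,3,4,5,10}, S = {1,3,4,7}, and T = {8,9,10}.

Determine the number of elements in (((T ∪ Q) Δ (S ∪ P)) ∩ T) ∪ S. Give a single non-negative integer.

T ∪ Q = {1,3,4,5,8,9,10}
S ∪ P = {1,3,4,7}
(T ∪ Q) Δ (S ∪ P) = {5,7,8,9,10}
((T ∪ Q) Δ (S ∪ P)) ∩ T = {8,9,10}
(((T ∪ Q) Δ (S ∪ P)) ∩ T) ∪ S = {1,3,4,7,8,9,10}
|(((T ∪ Q) Δ (S ∪ P)) ∩ T) ∪ S| = 7

7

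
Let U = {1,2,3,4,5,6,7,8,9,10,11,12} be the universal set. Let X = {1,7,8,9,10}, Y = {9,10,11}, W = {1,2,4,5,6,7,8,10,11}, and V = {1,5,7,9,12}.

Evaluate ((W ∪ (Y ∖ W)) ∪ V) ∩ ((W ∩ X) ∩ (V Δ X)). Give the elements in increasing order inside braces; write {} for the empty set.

{8,10}

Y ∖ W = {9}
W ∪ (Y ∖ W) = {1,2,4,5,6,7,8,9,10,11}
(W ∪ (Y ∖ W)) ∪ V = {1,2,4,5,6,7,8,9,10,11,12}
W ∩ X = {1,7,8,10}
V Δ X = {5,8,10,12}
(W ∩ X) ∩ (V Δ X) = {8,10}
((W ∪ (Y ∖ W)) ∪ V) ∩ ((W ∩ X) ∩ (V Δ X)) = {8,10}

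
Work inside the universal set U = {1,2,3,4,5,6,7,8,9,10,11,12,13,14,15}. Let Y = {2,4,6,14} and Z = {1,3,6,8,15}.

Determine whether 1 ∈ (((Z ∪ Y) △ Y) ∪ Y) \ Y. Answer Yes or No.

Yes

1 ∈ Z and 1 ∉ Y, so 1 ∈ Z ∪ Y
1 ∈ (Z ∪ Y) and 1 ∉ Y, so 1 ∈ (Z ∪ Y) △ Y
1 ∈ ((Z ∪ Y) △ Y) and 1 ∉ Y, so 1 ∈ ((Z ∪ Y) △ Y) ∪ Y
1 ∈ (((Z ∪ Y) △ Y) ∪ Y) and 1 ∉ Y, so 1 ∈ (((Z ∪ Y) △ Y) ∪ Y) \ Y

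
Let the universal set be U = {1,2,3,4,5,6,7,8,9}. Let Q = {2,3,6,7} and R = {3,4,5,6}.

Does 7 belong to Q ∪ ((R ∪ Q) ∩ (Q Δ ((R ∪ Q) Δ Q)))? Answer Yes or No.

Yes

7 ∉ R and 7 ∈ Q, so 7 ∈ R ∪ Q
7 ∉ R and 7 ∈ Q, so 7 ∈ R ∪ Q
7 ∈ (R ∪ Q) and 7 ∈ Q, so 7 ∉ (R ∪ Q) Δ Q
7 ∈ Q and 7 ∉ ((R ∪ Q) Δ Q), so 7 ∈ Q Δ ((R ∪ Q) Δ Q)
7 ∈ (R ∪ Q) and 7 ∈ (Q Δ ((R ∪ Q) Δ Q)), so 7 ∈ (R ∪ Q) ∩ (Q Δ ((R ∪ Q) Δ Q))
7 ∈ Q and 7 ∈ ((R ∪ Q) ∩ (Q Δ ((R ∪ Q) Δ Q))), so 7 ∈ Q ∪ ((R ∪ Q) ∩ (Q Δ ((R ∪ Q) Δ Q)))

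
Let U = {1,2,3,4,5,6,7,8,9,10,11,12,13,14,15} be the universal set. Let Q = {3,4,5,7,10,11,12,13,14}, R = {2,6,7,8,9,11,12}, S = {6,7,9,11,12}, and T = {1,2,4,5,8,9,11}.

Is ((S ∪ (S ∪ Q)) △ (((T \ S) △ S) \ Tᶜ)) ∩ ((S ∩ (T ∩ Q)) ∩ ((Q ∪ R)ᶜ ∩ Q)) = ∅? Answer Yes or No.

Yes

S ∪ Q = {3,4,5,6,7,9,10,11,12,13,14}
S ∪ (S ∪ Q) = {3,4,5,6,7,9,10,11,12,13,14}
T \ S = {1,2,4,5,8}
(T \ S) △ S = {1,2,4,5,6,7,8,9,11,12}
Tᶜ = {3,6,7,10,12,13,14,15}
((T \ S) △ S) \ Tᶜ = {1,2,4,5,8,9,11}
(S ∪ (S ∪ Q)) △ (((T \ S) △ S) \ Tᶜ) = {1,2,3,6,7,8,10,12,13,14}
T ∩ Q = {4,5,11}
S ∩ (T ∩ Q) = {11}
Q ∪ R = {2,3,4,5,6,7,8,9,10,11,12,13,14}
(Q ∪ R)ᶜ = {1,15}
(Q ∪ R)ᶜ ∩ Q = {}
(S ∩ (T ∩ Q)) ∩ ((Q ∪ R)ᶜ ∩ Q) = {}
{1,2,3,6,7,8,10,12,13,14} and {} share no elements.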